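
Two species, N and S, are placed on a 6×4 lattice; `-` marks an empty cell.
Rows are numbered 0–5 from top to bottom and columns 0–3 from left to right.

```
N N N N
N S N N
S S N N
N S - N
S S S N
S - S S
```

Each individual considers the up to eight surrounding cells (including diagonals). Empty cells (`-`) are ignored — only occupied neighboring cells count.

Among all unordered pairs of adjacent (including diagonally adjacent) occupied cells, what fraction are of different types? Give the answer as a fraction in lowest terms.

4/11

Scan each occupied cell's neighbors to the right and below (and the two forward diagonals) so each pair is counted once.
Row 0: N(0,0)–N(0,1)= N(0,0)–N(1,0)= N(0,0)–S(1,1)≠ N(0,1)–N(0,2)= N(0,1)–S(1,1)≠ N(0,1)–N(1,2)= N(0,1)–N(1,0)= N(0,2)–N(0,3)= N(0,2)–N(1,2)= N(0,2)–N(1,3)= N(0,2)–S(1,1)≠ N(0,3)–N(1,3)= N(0,3)–N(1,2)=  → 3/13 unlike.
Row 1: N(1,0)–S(1,1)≠ N(1,0)–S(2,0)≠ N(1,0)–S(2,1)≠ S(1,1)–N(1,2)≠ S(1,1)–S(2,1)= S(1,1)–N(2,2)≠ S(1,1)–S(2,0)= N(1,2)–N(1,3)= N(1,2)–N(2,2)= N(1,2)–N(2,3)= N(1,2)–S(2,1)≠ N(1,3)–N(2,3)= N(1,3)–N(2,2)=  → 6/13 unlike.
Row 2: S(2,0)–S(2,1)= S(2,0)–N(3,0)≠ S(2,0)–S(3,1)= S(2,1)–N(2,2)≠ S(2,1)–S(3,1)= S(2,1)–N(3,0)≠ N(2,2)–N(2,3)= N(2,2)–N(3,3)= N(2,2)–S(3,1)≠ N(2,3)–N(3,3)=  → 4/10 unlike.
Row 3: N(3,0)–S(3,1)≠ N(3,0)–S(4,0)≠ N(3,0)–S(4,1)≠ S(3,1)–S(4,1)= S(3,1)–S(4,2)= S(3,1)–S(4,0)= N(3,3)–N(4,3)= N(3,3)–S(4,2)≠  → 4/8 unlike.
Row 4: S(4,0)–S(4,1)= S(4,0)–S(5,0)= S(4,1)–S(4,2)= S(4,1)–S(5,2)= S(4,1)–S(5,0)= S(4,2)–N(4,3)≠ S(4,2)–S(5,2)= S(4,2)–S(5,3)= N(4,3)–S(5,3)≠ N(4,3)–S(5,2)≠  → 3/10 unlike.
Row 5: S(5,2)–S(5,3)=  → 0/1 unlike.
Total adjacent occupied pairs: 55; unlike-type pairs: 20.
20/55 reduces to 4/11.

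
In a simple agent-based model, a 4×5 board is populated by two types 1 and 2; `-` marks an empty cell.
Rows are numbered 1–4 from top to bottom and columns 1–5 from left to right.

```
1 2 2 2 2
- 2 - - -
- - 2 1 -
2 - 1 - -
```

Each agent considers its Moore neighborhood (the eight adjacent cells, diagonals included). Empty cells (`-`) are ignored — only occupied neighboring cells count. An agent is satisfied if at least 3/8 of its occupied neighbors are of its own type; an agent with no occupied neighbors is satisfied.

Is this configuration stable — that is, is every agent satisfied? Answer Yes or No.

Row 1: (1,1)1 0/2 ✗ · (1,2)2 2/3 ✓ · (1,3)2 3/3 ✓ · (1,4)2 2/2 ✓ · (1,5)2 1/1 ✓
Row 2: (2,2)2 3/4 ✓
Row 3: (3,3)2 1/3 ✗ · (3,4)1 1/2 ✓
Row 4: (4,1)2 0/0 ✓ · (4,3)1 1/2 ✓
For instance (1,1) has only 0/2 same-type neighbors, below 3/8.

No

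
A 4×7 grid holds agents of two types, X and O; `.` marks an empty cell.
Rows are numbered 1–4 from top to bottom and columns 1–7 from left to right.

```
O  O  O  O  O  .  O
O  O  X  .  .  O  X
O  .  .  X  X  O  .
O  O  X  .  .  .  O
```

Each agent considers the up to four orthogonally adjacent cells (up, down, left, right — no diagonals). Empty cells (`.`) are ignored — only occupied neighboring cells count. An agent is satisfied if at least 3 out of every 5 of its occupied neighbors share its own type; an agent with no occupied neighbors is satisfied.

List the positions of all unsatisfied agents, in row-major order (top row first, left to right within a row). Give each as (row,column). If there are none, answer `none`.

(1,7), (2,3), (2,6), (2,7), (3,5), (3,6), (4,2), (4,3)

(1,1)O 2/2 ok
(1,2)O 3/3 ok
(1,3)O 2/3 ok
(1,4)O 2/2 ok
(1,5)O 1/1 ok
(1,7)O 0/1 unhappy
(2,1)O 3/3 ok
(2,2)O 2/3 ok
(2,3)X 0/2 unhappy
(2,6)O 1/2 unhappy
(2,7)X 0/2 unhappy
(3,1)O 2/2 ok
(3,4)X 1/1 ok
(3,5)X 1/2 unhappy
(3,6)O 1/2 unhappy
(4,1)O 2/2 ok
(4,2)O 1/2 unhappy
(4,3)X 0/1 unhappy
(4,7)O 0/0 ok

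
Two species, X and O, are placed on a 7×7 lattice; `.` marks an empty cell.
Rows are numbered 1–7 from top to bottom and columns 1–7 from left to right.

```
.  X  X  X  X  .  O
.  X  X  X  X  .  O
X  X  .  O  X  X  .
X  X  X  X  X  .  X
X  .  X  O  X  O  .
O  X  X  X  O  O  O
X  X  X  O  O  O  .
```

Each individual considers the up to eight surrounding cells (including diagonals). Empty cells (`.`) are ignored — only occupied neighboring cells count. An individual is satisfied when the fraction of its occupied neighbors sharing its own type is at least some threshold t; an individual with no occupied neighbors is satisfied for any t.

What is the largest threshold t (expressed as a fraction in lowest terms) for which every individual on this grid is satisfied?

0/1

Row 1: (1,2)X 3/3 · (1,3)X 5/5 · (1,4)X 5/5 · (1,5)X 3/3 · (1,7)O 1/1
Row 2: (2,2)X 5/5 · (2,3)X 6/7 · (2,4)X 6/7 · (2,5)X 5/6 · (2,7)O 1/2
Row 3: (3,1)X 4/4 · (3,2)X 6/6 · (3,4)O 0/7 · (3,5)X 5/6 · (3,6)X 4/5
Row 4: (4,1)X 4/4 · (4,2)X 6/6 · (4,3)X 4/6 · (4,4)X 5/7 · (4,5)X 4/7 · (4,7)X 1/2
Row 5: (5,1)X 3/4 · (5,3)X 6/7 · (5,4)O 1/8 · (5,5)X 3/7 · (5,6)O 3/6
Row 6: (6,1)O 0/4 · (6,2)X 6/7 · (6,3)X 5/7 · (6,4)X 4/8 · (6,5)O 6/8 · (6,6)O 5/6 · (6,7)O 3/3
Row 7: (7,1)X 2/3 · (7,2)X 4/5 · (7,3)X 4/5 · (7,4)O 2/5 · (7,5)O 4/5 · (7,6)O 4/4
The smallest same-type fraction is 0/7 at (3,4), which reduces to 0/1. Any threshold above that leaves this individual unsatisfied.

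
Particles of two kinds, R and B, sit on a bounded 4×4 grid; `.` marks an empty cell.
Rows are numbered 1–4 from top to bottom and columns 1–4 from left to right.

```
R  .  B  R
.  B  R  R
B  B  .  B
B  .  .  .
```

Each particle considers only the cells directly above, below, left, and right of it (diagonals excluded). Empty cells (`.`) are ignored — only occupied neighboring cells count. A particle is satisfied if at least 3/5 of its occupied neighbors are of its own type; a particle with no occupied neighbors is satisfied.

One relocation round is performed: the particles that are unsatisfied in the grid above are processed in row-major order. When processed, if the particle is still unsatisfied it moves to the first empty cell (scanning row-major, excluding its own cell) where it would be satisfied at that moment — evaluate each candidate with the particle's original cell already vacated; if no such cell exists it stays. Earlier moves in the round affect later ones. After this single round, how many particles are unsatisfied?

Initially unsatisfied (in order): (1,3), (1,4), (2,2), (2,3), (3,4).
  (1,3) → (2,1).
  (1,4): now satisfied by earlier moves; stays.
  (2,2): now satisfied by earlier moves; stays.
  (2,3) → (1,3).
  (3,4) → (3,3).
Resulting grid:
R . R R
B B . R
B B B .
B . . .
Unsatisfied now: (1,1).

1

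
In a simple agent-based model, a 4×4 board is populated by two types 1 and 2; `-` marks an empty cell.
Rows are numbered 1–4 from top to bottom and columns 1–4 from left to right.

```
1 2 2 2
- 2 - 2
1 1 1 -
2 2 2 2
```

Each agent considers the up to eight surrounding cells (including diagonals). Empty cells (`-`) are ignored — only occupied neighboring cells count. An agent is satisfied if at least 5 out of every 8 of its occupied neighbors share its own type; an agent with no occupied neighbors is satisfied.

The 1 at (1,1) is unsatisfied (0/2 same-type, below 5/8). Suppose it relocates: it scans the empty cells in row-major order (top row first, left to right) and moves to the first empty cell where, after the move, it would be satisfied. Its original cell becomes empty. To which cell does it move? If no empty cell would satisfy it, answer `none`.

Vacating (1,1). Empty cells in order:
  (2,1): 2/4 same-type → still unsatisfied.
  (2,3): 2/7 same-type → still unsatisfied.
  (3,4): 1/4 same-type → still unsatisfied.

none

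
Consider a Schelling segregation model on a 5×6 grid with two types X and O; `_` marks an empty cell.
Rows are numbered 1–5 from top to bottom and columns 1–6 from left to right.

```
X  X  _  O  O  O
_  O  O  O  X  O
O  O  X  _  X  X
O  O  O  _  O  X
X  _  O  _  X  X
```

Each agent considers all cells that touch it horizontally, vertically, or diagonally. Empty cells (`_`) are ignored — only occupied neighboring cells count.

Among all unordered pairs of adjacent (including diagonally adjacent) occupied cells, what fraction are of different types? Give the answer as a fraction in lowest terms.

Scan each occupied cell's neighbors to the right and below (and the two forward diagonals) so each pair is counted once.
Row 1: X(1,1)–X(1,2)= X(1,1)–O(2,2)≠ X(1,2)–O(2,2)≠ X(1,2)–O(2,3)≠ O(1,4)–O(1,5)= O(1,4)–O(2,4)= O(1,4)–X(2,5)≠ O(1,4)–O(2,3)= O(1,5)–O(1,6)= O(1,5)–X(2,5)≠ O(1,5)–O(2,6)= O(1,5)–O(2,4)= O(1,6)–O(2,6)= O(1,6)–X(2,5)≠  → 6/14 unlike.
Row 2: O(2,2)–O(2,3)= O(2,2)–O(3,2)= O(2,2)–X(3,3)≠ O(2,2)–O(3,1)= O(2,3)–O(2,4)= O(2,3)–X(3,3)≠ O(2,3)–O(3,2)= O(2,4)–X(2,5)≠ O(2,4)–X(3,5)≠ O(2,4)–X(3,3)≠ X(2,5)–O(2,6)≠ X(2,5)–X(3,5)= X(2,5)–X(3,6)= O(2,6)–X(3,6)≠ O(2,6)–X(3,5)≠  → 8/15 unlike.
Row 3: O(3,1)–O(3,2)= O(3,1)–O(4,1)= O(3,1)–O(4,2)= O(3,2)–X(3,3)≠ O(3,2)–O(4,2)= O(3,2)–O(4,3)= O(3,2)–O(4,1)= X(3,3)–O(4,3)≠ X(3,3)–O(4,2)≠ X(3,5)–X(3,6)= X(3,5)–O(4,5)≠ X(3,5)–X(4,6)= X(3,6)–X(4,6)= X(3,6)–O(4,5)≠  → 5/14 unlike.
Row 4: O(4,1)–O(4,2)= O(4,1)–X(5,1)≠ O(4,2)–O(4,3)= O(4,2)–O(5,3)= O(4,2)–X(5,1)≠ O(4,3)–O(5,3)= O(4,5)–X(4,6)≠ O(4,5)–X(5,5)≠ O(4,5)–X(5,6)≠ X(4,6)–X(5,6)= X(4,6)–X(5,5)=  → 5/11 unlike.
Row 5: X(5,5)–X(5,6)=  → 0/1 unlike.
Total adjacent occupied pairs: 55; unlike-type pairs: 24.
24/55 is already in lowest terms.

24/55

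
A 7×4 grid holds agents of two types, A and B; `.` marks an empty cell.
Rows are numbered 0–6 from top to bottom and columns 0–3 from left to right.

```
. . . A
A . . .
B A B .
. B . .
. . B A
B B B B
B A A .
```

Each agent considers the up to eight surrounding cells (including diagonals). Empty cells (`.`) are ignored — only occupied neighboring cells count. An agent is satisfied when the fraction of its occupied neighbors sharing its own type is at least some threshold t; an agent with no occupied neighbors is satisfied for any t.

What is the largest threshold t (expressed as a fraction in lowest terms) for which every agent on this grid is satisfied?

(0,3)A — no occupied neighbors
(1,0)A 1/2
(2,0)B 1/3
(2,1)A 1/4
(2,2)B 1/2
(3,1)B 3/4
(4,2)B 4/5
(4,3)A 0/3
(5,0)B 2/3
(5,1)B 4/6
(5,2)B 3/6
(5,3)B 2/4
(6,0)B 2/3
(6,1)A 1/5
(6,2)A 1/4
The smallest same-type fraction is 0/3 at (4,3), which reduces to 0/1. Any threshold above that leaves this agent unsatisfied.

0/1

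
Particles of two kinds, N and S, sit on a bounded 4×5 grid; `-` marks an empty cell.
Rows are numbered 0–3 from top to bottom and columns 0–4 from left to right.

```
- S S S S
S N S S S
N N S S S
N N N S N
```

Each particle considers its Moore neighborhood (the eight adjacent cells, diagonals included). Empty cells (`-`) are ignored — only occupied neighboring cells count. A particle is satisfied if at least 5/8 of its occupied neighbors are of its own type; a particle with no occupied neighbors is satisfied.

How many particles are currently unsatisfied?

6

(0,1)S 3/4 satisfied
(0,2)S 4/5 satisfied
(0,3)S 5/5 satisfied
(0,4)S 3/3 satisfied
(1,0)S 1/4 not
(1,1)N 2/7 not
(1,2)S 6/8 satisfied
(1,3)S 8/8 satisfied
(1,4)S 5/5 satisfied
(2,0)N 4/5 satisfied
(2,1)N 5/8 satisfied
(2,2)S 4/8 not
(2,3)S 6/8 satisfied
(2,4)S 4/5 satisfied
(3,0)N 3/3 satisfied
(3,1)N 4/5 satisfied
(3,2)N 2/5 not
(3,3)S 3/5 not
(3,4)N 0/3 not
Unsatisfied: (1,0), (1,1), (2,2), (3,2), (3,3), (3,4) — 6 in total.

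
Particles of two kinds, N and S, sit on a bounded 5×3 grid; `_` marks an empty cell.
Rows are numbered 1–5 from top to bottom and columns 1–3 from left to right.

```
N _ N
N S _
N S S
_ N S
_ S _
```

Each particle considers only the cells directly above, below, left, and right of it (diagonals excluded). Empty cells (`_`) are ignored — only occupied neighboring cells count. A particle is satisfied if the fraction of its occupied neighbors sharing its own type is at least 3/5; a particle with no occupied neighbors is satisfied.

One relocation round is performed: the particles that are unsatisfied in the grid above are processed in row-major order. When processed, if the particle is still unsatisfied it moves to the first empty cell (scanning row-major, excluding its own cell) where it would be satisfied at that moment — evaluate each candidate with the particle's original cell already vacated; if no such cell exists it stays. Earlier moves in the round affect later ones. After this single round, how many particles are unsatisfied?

Initially unsatisfied (in order): (2,2), (3,1), (3,2), (4,2), (4,3), (5,2).
  (2,2) → (5,1).
  (3,1) → (1,2).
  (3,2) → (5,3).
  (4,2) → (2,2).
  (4,3): now satisfied by earlier moves; stays.
  (5,2): now satisfied by earlier moves; stays.
Resulting grid:
N N N
N N _
_ _ S
_ _ S
S S S
All satisfied now.

0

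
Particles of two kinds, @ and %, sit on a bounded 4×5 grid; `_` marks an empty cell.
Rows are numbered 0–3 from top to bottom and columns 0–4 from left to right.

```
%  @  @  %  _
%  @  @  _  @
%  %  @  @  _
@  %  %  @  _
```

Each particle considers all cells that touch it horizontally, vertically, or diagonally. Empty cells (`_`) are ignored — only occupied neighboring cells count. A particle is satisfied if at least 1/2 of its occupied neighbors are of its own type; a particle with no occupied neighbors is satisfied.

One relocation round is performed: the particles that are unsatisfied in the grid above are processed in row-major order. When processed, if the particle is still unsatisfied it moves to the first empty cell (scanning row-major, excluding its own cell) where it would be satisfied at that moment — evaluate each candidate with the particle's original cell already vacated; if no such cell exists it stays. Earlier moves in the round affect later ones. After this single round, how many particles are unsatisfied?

Initially unsatisfied (in order): (0,0), (0,3), (3,0), (3,2).
  (0,0) → (0,4).
  (0,3): no empty cell satisfies it; stays.
  (3,0) → (0,0).
  (3,2) → (3,0).
Resulting grid:
@ @ @ % %
% @ @ _ @
% % @ @ _
% % _ @ _
Unsatisfied now: (0,3), (1,0), (1,4).

3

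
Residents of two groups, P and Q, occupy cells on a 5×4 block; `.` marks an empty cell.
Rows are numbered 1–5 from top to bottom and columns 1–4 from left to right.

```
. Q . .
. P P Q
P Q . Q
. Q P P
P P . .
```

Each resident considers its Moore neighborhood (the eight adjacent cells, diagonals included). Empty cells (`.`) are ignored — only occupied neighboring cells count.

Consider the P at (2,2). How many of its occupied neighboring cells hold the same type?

2

Occupied neighbors of (2,2): (1,2)=Q, (2,3)=P, (3,1)=P, (3,2)=Q.
Same type (P): 2 of 4.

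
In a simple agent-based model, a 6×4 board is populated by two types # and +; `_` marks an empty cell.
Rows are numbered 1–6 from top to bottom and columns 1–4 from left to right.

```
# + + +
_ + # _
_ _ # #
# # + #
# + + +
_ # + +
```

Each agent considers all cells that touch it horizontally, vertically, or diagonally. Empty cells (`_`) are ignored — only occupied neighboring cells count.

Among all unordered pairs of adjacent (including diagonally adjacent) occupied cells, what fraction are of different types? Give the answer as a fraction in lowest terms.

4/9

Scan each occupied cell's neighbors to the right and below (and the two forward diagonals) so each pair is counted once.
Row 1: #(1,1)–+(1,2)≠ #(1,1)–+(2,2)≠ +(1,2)–+(1,3)= +(1,2)–+(2,2)= +(1,2)–#(2,3)≠ +(1,3)–+(1,4)= +(1,3)–#(2,3)≠ +(1,3)–+(2,2)= +(1,4)–#(2,3)≠  → 5/9 unlike.
Row 2: +(2,2)–#(2,3)≠ +(2,2)–#(3,3)≠ #(2,3)–#(3,3)= #(2,3)–#(3,4)=  → 2/4 unlike.
Row 3: #(3,3)–#(3,4)= #(3,3)–+(4,3)≠ #(3,3)–#(4,4)= #(3,3)–#(4,2)= #(3,4)–#(4,4)= #(3,4)–+(4,3)≠  → 2/6 unlike.
Row 4: #(4,1)–#(4,2)= #(4,1)–#(5,1)= #(4,1)–+(5,2)≠ #(4,2)–+(4,3)≠ #(4,2)–+(5,2)≠ #(4,2)–+(5,3)≠ #(4,2)–#(5,1)= +(4,3)–#(4,4)≠ +(4,3)–+(5,3)= +(4,3)–+(5,4)= +(4,3)–+(5,2)= #(4,4)–+(5,4)≠ #(4,4)–+(5,3)≠  → 7/13 unlike.
Row 5: #(5,1)–+(5,2)≠ #(5,1)–#(6,2)= +(5,2)–+(5,3)= +(5,2)–#(6,2)≠ +(5,2)–+(6,3)= +(5,3)–+(5,4)= +(5,3)–+(6,3)= +(5,3)–+(6,4)= +(5,3)–#(6,2)≠ +(5,4)–+(6,4)= +(5,4)–+(6,3)=  → 3/11 unlike.
Row 6: #(6,2)–+(6,3)≠ +(6,3)–+(6,4)=  → 1/2 unlike.
Total adjacent occupied pairs: 45; unlike-type pairs: 20.
20/45 reduces to 4/9.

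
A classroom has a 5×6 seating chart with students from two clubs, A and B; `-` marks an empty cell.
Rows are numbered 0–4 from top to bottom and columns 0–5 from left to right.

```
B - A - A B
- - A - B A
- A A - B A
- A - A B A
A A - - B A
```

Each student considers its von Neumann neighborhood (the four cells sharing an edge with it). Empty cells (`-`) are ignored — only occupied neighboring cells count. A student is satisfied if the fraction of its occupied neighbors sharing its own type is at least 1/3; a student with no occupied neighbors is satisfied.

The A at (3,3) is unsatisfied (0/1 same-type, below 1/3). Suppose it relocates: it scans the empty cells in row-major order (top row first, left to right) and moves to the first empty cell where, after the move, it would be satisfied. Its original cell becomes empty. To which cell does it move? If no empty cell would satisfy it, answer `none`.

(0,1)

Vacating (3,3). Empty cells in order:
  (0,1): 1/2 same-type → satisfied — stop here.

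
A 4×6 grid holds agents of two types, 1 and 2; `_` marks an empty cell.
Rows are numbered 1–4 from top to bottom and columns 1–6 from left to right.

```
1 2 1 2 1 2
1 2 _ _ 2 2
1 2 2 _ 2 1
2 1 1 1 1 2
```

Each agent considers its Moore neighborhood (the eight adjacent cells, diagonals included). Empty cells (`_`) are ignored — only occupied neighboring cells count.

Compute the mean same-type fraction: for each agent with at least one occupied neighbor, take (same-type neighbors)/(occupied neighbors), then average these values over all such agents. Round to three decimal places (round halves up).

Row 1: (1,1)1 1/3 · (1,2)2 1/4 · (1,3)1 0/3 · (1,4)2 1/3 · (1,5)1 0/4 · (1,6)2 2/3
Row 2: (2,1)1 2/5 · (2,2)2 3/7 · (2,5)2 4/6 · (2,6)2 3/5
Row 3: (3,1)1 2/5 · (3,2)2 3/7 · (3,3)2 2/5 · (3,5)2 3/6 · (3,6)1 1/5
Row 4: (4,1)2 1/3 · (4,2)1 2/5 · (4,3)1 2/4 · (4,4)1 2/4 · (4,5)1 2/4 · (4,6)2 1/3
Sum over 21 agents: 1/3 + 1/4 + 0/3 + 1/3 + 0/4 + 2/3 + 2/5 + 3/7 + 4/6 + 3/5 + 2/5 + 3/7 + 2/5 + 3/6 + 1/5 + 1/3 + 2/5 + 2/4 + 2/4 + 2/4 + 1/3 = 3433/420; mean = 3433/420 ÷ 21 = 3433/8820 = 0.389229… → 0.389.

0.389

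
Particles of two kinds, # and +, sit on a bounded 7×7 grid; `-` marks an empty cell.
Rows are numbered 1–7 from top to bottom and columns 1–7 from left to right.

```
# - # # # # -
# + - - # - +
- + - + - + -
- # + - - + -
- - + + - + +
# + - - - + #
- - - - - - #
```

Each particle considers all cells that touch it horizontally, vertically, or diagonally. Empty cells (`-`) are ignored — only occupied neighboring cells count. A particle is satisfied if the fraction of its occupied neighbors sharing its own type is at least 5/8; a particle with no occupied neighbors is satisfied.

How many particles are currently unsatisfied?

(1,1)# 1/2 ✗
(1,3)# 1/2 ✗
(1,4)# 3/3 ✓
(1,5)# 3/3 ✓
(1,6)# 2/3 ✓
(2,1)# 1/3 ✗
(2,2)+ 1/4 ✗
(2,5)# 3/5 ✗
(2,7)+ 1/2 ✗
(3,2)+ 2/4 ✗
(3,4)+ 1/2 ✗
(3,6)+ 2/3 ✓
(4,2)# 0/3 ✗
(4,3)+ 4/5 ✓
(4,6)+ 3/3 ✓
(5,3)+ 3/4 ✓
(5,4)+ 2/2 ✓
(5,6)+ 3/4 ✓
(5,7)+ 3/4 ✓
(6,1)# 0/1 ✗
(6,2)+ 1/2 ✗
(6,6)+ 2/4 ✗
(6,7)# 1/4 ✗
(7,7)# 1/2 ✗
Unsatisfied: (1,1), (1,3), (2,1), (2,2), (2,5), (2,7), (3,2), (3,4), (4,2), (6,1), (6,2), (6,6), (6,7), (7,7) — 14 in total.

14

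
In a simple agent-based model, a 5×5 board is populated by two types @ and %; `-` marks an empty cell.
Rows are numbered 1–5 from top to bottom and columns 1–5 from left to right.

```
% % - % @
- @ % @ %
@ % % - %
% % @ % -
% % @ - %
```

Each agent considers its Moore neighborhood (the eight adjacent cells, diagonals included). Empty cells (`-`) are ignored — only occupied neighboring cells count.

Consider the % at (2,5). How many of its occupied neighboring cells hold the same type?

Occupied neighbors of (2,5): (1,4)=%, (1,5)=@, (2,4)=@, (3,5)=%.
Same type (%): 2 of 4.

2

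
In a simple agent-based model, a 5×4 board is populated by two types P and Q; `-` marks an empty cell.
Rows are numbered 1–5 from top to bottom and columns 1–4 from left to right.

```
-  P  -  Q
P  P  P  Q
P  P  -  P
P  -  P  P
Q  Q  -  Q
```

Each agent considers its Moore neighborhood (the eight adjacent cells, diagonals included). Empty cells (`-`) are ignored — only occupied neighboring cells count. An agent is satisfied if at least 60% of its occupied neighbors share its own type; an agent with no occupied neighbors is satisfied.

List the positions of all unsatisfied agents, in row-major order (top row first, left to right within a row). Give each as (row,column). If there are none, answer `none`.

(1,4), (2,4), (4,1), (5,1), (5,2), (5,4)

Row 1: (1,2)P 3/3 satisfied · (1,4)Q 1/2 not
Row 2: (2,1)P 4/4 satisfied · (2,2)P 5/5 satisfied · (2,3)P 4/6 satisfied · (2,4)Q 1/3 not
Row 3: (3,1)P 4/4 satisfied · (3,2)P 6/6 satisfied · (3,4)P 3/4 satisfied
Row 4: (4,1)P 2/4 not · (4,3)P 3/5 satisfied · (4,4)P 2/3 satisfied
Row 5: (5,1)Q 1/2 not · (5,2)Q 1/3 not · (5,4)Q 0/2 not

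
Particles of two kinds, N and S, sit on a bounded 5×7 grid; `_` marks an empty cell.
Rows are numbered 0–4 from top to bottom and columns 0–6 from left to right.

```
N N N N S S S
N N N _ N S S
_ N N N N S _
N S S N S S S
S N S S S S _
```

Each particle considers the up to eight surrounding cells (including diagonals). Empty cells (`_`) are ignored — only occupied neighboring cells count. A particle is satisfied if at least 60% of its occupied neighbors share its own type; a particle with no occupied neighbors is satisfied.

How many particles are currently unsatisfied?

9

(0,0)N 3/3 ✓
(0,1)N 5/5 ✓
(0,2)N 4/4 ✓
(0,3)N 3/4 ✓
(0,4)S 2/4 ✗
(0,5)S 4/5 ✓
(0,6)S 3/3 ✓
(1,0)N 4/4 ✓
(1,1)N 7/7 ✓
(1,2)N 7/7 ✓
(1,4)N 3/7 ✗
(1,5)S 5/7 ✓
(1,6)S 4/4 ✓
(2,1)N 5/7 ✓
(2,2)N 5/7 ✓
(2,3)N 5/7 ✓
(2,4)N 3/7 ✗
(2,5)S 5/7 ✓
(3,0)N 2/4 ✗
(3,1)S 3/7 ✗
(3,2)S 3/8 ✗
(3,3)N 3/8 ✗
(3,4)S 5/8 ✓
(3,5)S 5/6 ✓
(3,6)S 3/3 ✓
(4,0)S 1/3 ✗
(4,1)N 1/5 ✗
(4,2)S 3/5 ✓
(4,3)S 4/5 ✓
(4,4)S 4/5 ✓
(4,5)S 4/4 ✓
Unsatisfied: (0,4), (1,4), (2,4), (3,0), (3,1), (3,2), (3,3), (4,0), (4,1) — 9 in total.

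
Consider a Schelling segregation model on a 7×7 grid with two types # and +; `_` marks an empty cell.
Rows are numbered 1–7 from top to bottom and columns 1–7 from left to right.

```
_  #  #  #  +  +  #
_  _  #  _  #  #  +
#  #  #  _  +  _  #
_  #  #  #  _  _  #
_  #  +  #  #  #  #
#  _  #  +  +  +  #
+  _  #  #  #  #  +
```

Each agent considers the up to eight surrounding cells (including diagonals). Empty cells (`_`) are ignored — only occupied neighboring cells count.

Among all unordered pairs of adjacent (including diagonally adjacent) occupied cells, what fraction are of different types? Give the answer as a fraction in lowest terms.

39/88

Scan each occupied cell's neighbors to the right and below (and the two forward diagonals) so each pair is counted once.
Row 1: #(1,2)–#(1,3)= #(1,2)–#(2,3)= #(1,3)–#(1,4)= #(1,3)–#(2,3)= #(1,4)–+(1,5)≠ #(1,4)–#(2,5)= #(1,4)–#(2,3)= +(1,5)–+(1,6)= +(1,5)–#(2,5)≠ +(1,5)–#(2,6)≠ +(1,6)–#(1,7)≠ +(1,6)–#(2,6)≠ +(1,6)–+(2,7)= +(1,6)–#(2,5)≠ #(1,7)–+(2,7)≠ #(1,7)–#(2,6)=  → 7/16 unlike.
Row 2: #(2,3)–#(3,3)= #(2,3)–#(3,2)= #(2,5)–#(2,6)= #(2,5)–+(3,5)≠ #(2,6)–+(2,7)≠ #(2,6)–#(3,7)= #(2,6)–+(3,5)≠ +(2,7)–#(3,7)≠  → 4/8 unlike.
Row 3: #(3,1)–#(3,2)= #(3,1)–#(4,2)= #(3,2)–#(3,3)= #(3,2)–#(4,2)= #(3,2)–#(4,3)= #(3,3)–#(4,3)= #(3,3)–#(4,4)= #(3,3)–#(4,2)= +(3,5)–#(4,4)≠ #(3,7)–#(4,7)=  → 1/10 unlike.
Row 4: #(4,2)–#(4,3)= #(4,2)–#(5,2)= #(4,2)–+(5,3)≠ #(4,3)–#(4,4)= #(4,3)–+(5,3)≠ #(4,3)–#(5,4)= #(4,3)–#(5,2)= #(4,4)–#(5,4)= #(4,4)–#(5,5)= #(4,4)–+(5,3)≠ #(4,7)–#(5,7)= #(4,7)–#(5,6)=  → 3/12 unlike.
Row 5: #(5,2)–+(5,3)≠ #(5,2)–#(6,3)= #(5,2)–#(6,1)= +(5,3)–#(5,4)≠ +(5,3)–#(6,3)≠ +(5,3)–+(6,4)= #(5,4)–#(5,5)= #(5,4)–+(6,4)≠ #(5,4)–+(6,5)≠ #(5,4)–#(6,3)= #(5,5)–#(5,6)= #(5,5)–+(6,5)≠ #(5,5)–+(6,6)≠ #(5,5)–+(6,4)≠ #(5,6)–#(5,7)= #(5,6)–+(6,6)≠ #(5,6)–#(6,7)= #(5,6)–+(6,5)≠ #(5,7)–#(6,7)= #(5,7)–+(6,6)≠  → 11/20 unlike.
Row 6: #(6,1)–+(7,1)≠ #(6,3)–+(6,4)≠ #(6,3)–#(7,3)= #(6,3)–#(7,4)= +(6,4)–+(6,5)= +(6,4)–#(7,4)≠ +(6,4)–#(7,5)≠ +(6,4)–#(7,3)≠ +(6,5)–+(6,6)= +(6,5)–#(7,5)≠ +(6,5)–#(7,6)≠ +(6,5)–#(7,4)≠ +(6,6)–#(6,7)≠ +(6,6)–#(7,6)≠ +(6,6)–+(7,7)= +(6,6)–#(7,5)≠ #(6,7)–+(7,7)≠ #(6,7)–#(7,6)=  → 12/18 unlike.
Row 7: #(7,3)–#(7,4)= #(7,4)–#(7,5)= #(7,5)–#(7,6)= #(7,6)–+(7,7)≠  → 1/4 unlike.
Total adjacent occupied pairs: 88; unlike-type pairs: 39.
39/88 is already in lowest terms.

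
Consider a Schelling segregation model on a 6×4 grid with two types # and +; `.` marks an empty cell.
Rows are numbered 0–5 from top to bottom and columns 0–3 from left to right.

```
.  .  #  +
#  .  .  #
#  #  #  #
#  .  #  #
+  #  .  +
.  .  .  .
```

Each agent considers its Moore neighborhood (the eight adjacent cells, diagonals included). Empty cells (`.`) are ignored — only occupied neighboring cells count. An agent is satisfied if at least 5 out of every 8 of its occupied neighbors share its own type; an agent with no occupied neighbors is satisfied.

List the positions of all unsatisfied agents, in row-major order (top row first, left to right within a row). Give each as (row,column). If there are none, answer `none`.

(0,2), (0,3), (4,0), (4,3)

Row 0: (0,2)# 1/2 unhappy · (0,3)+ 0/2 unhappy
Row 1: (1,0)# 2/2 ok · (1,3)# 3/4 ok
Row 2: (2,0)# 3/3 ok · (2,1)# 5/5 ok · (2,2)# 5/5 ok · (2,3)# 4/4 ok
Row 3: (3,0)# 3/4 ok · (3,2)# 5/6 ok · (3,3)# 3/4 ok
Row 4: (4,0)+ 0/2 unhappy · (4,1)# 2/3 ok · (4,3)+ 0/2 unhappy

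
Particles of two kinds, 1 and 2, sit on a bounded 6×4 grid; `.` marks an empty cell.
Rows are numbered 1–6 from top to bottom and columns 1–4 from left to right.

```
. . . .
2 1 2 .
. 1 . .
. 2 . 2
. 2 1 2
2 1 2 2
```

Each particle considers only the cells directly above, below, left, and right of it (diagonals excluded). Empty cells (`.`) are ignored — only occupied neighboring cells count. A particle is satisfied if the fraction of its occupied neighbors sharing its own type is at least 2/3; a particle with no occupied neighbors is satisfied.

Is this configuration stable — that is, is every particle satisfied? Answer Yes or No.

No

(2,1)2 0/1 unhappy
(2,2)1 1/3 unhappy
(2,3)2 0/1 unhappy
(3,2)1 1/2 unhappy
(4,2)2 1/2 unhappy
(4,4)2 1/1 ok
(5,2)2 1/3 unhappy
(5,3)1 0/3 unhappy
(5,4)2 2/3 ok
(6,1)2 0/1 unhappy
(6,2)1 0/3 unhappy
(6,3)2 1/3 unhappy
(6,4)2 2/2 ok
For instance (2,1) has only 0/1 same-type neighbors, below 2/3.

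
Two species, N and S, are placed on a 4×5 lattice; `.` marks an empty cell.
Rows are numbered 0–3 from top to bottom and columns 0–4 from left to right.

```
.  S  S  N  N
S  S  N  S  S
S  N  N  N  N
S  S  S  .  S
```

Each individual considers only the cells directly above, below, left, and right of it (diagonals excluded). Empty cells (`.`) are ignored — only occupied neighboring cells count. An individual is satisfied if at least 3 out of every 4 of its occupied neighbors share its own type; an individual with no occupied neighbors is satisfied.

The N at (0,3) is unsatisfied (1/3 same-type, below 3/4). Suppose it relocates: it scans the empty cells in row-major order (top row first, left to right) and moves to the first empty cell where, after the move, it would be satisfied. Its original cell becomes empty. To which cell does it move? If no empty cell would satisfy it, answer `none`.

none

Vacating (0,3). Empty cells in order:
  (0,0): 0/2 same-type → still unsatisfied.
  (3,3): 1/3 same-type → still unsatisfied.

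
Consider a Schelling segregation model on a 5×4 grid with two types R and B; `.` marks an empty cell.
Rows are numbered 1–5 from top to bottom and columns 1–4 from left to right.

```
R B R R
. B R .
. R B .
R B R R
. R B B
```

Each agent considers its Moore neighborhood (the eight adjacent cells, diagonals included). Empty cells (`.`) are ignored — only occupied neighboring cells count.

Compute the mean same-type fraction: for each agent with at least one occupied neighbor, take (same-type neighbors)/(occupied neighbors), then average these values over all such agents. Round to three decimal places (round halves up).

Row 1: (1,1)R 0/2 · (1,2)B 1/4 · (1,3)R 2/4 · (1,4)R 2/2
Row 2: (2,2)B 2/6 · (2,3)R 3/6
Row 3: (3,2)R 3/6 · (3,3)B 2/6
Row 4: (4,1)R 2/3 · (4,2)B 2/6 · (4,3)R 3/7 · (4,4)R 1/4
Row 5: (5,2)R 2/4 · (5,3)B 2/5 · (5,4)B 1/3
Sum over 15 agents: 0/2 + 1/4 + 2/4 + 2/2 + 2/6 + 3/6 + 3/6 + 2/6 + 2/3 + 2/6 + 3/7 + 1/4 + 2/4 + 2/5 + 1/3 = 443/70; mean = 443/70 ÷ 15 = 443/1050 = 0.421904… → 0.422.

0.422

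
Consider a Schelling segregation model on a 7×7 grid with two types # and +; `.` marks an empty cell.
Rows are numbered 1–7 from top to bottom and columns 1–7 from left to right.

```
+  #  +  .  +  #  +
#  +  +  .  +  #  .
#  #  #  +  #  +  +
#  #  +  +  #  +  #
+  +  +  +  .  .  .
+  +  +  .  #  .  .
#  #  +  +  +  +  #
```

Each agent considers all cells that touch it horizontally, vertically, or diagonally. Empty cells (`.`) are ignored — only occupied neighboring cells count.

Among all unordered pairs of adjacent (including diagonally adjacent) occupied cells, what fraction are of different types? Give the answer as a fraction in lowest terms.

1/2

Scan each occupied cell's neighbors to the right and below (and the two forward diagonals) so each pair is counted once.
Row 1: +(1,1)–#(1,2)≠ +(1,1)–#(2,1)≠ +(1,1)–+(2,2)= #(1,2)–+(1,3)≠ #(1,2)–+(2,2)≠ #(1,2)–+(2,3)≠ #(1,2)–#(2,1)= +(1,3)–+(2,3)= +(1,3)–+(2,2)= +(1,5)–#(1,6)≠ +(1,5)–+(2,5)= +(1,5)–#(2,6)≠ #(1,6)–+(1,7)≠ #(1,6)–#(2,6)= #(1,6)–+(2,5)≠ +(1,7)–#(2,6)≠  → 10/16 unlike.
Row 2: #(2,1)–+(2,2)≠ #(2,1)–#(3,1)= #(2,1)–#(3,2)= +(2,2)–+(2,3)= +(2,2)–#(3,2)≠ +(2,2)–#(3,3)≠ +(2,2)–#(3,1)≠ +(2,3)–#(3,3)≠ +(2,3)–+(3,4)= +(2,3)–#(3,2)≠ +(2,5)–#(2,6)≠ +(2,5)–#(3,5)≠ +(2,5)–+(3,6)= +(2,5)–+(3,4)= #(2,6)–+(3,6)≠ #(2,6)–+(3,7)≠ #(2,6)–#(3,5)=  → 10/17 unlike.
Row 3: #(3,1)–#(3,2)= #(3,1)–#(4,1)= #(3,1)–#(4,2)= #(3,2)–#(3,3)= #(3,2)–#(4,2)= #(3,2)–+(4,3)≠ #(3,2)–#(4,1)= #(3,3)–+(3,4)≠ #(3,3)–+(4,3)≠ #(3,3)–+(4,4)≠ #(3,3)–#(4,2)= +(3,4)–#(3,5)≠ +(3,4)–+(4,4)= +(3,4)–#(4,5)≠ +(3,4)–+(4,3)= #(3,5)–+(3,6)≠ #(3,5)–#(4,5)= #(3,5)–+(4,6)≠ #(3,5)–+(4,4)≠ +(3,6)–+(3,7)= +(3,6)–+(4,6)= +(3,6)–#(4,7)≠ +(3,6)–#(4,5)≠ +(3,7)–#(4,7)≠ +(3,7)–+(4,6)=  → 12/25 unlike.
Row 4: #(4,1)–#(4,2)= #(4,1)–+(5,1)≠ #(4,1)–+(5,2)≠ #(4,2)–+(4,3)≠ #(4,2)–+(5,2)≠ #(4,2)–+(5,3)≠ #(4,2)–+(5,1)≠ +(4,3)–+(4,4)= +(4,3)–+(5,3)= +(4,3)–+(5,4)= +(4,3)–+(5,2)= +(4,4)–#(4,5)≠ +(4,4)–+(5,4)= +(4,4)–+(5,3)= #(4,5)–+(4,6)≠ #(4,5)–+(5,4)≠ +(4,6)–#(4,7)≠  → 10/17 unlike.
Row 5: +(5,1)–+(5,2)= +(5,1)–+(6,1)= +(5,1)–+(6,2)= +(5,2)–+(5,3)= +(5,2)–+(6,2)= +(5,2)–+(6,3)= +(5,2)–+(6,1)= +(5,3)–+(5,4)= +(5,3)–+(6,3)= +(5,3)–+(6,2)= +(5,4)–#(6,5)≠ +(5,4)–+(6,3)=  → 1/12 unlike.
Row 6: +(6,1)–+(6,2)= +(6,1)–#(7,1)≠ +(6,1)–#(7,2)≠ +(6,2)–+(6,3)= +(6,2)–#(7,2)≠ +(6,2)–+(7,3)= +(6,2)–#(7,1)≠ +(6,3)–+(7,3)= +(6,3)–+(7,4)= +(6,3)–#(7,2)≠ #(6,5)–+(7,5)≠ #(6,5)–+(7,6)≠ #(6,5)–+(7,4)≠  → 8/13 unlike.
Row 7: #(7,1)–#(7,2)= #(7,2)–+(7,3)≠ +(7,3)–+(7,4)= +(7,4)–+(7,5)= +(7,5)–+(7,6)= +(7,6)–#(7,7)≠  → 2/6 unlike.
Total adjacent occupied pairs: 106; unlike-type pairs: 53.
53/106 reduces to 1/2.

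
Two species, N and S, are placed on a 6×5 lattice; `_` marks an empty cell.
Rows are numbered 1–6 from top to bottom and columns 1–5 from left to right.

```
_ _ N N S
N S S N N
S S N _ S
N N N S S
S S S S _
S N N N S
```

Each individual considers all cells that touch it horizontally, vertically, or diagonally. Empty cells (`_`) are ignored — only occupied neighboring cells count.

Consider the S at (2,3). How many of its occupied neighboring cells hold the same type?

Occupied neighbors of (2,3): (1,3)=N, (1,4)=N, (2,2)=S, (2,4)=N, (3,2)=S, (3,3)=N.
Same type (S): 2 of 6.

2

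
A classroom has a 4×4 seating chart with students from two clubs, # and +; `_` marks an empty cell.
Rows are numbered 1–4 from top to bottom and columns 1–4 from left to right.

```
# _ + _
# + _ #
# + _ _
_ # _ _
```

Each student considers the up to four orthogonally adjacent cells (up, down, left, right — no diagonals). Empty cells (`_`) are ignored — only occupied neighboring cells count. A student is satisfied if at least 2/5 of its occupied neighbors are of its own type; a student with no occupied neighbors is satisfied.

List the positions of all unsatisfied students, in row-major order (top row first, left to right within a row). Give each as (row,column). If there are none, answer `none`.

(3,2), (4,2)

(1,1)# 1/1 ok
(1,3)+ 0/0 ok
(2,1)# 2/3 ok
(2,2)+ 1/2 ok
(2,4)# 0/0 ok
(3,1)# 1/2 ok
(3,2)+ 1/3 unhappy
(4,2)# 0/1 unhappy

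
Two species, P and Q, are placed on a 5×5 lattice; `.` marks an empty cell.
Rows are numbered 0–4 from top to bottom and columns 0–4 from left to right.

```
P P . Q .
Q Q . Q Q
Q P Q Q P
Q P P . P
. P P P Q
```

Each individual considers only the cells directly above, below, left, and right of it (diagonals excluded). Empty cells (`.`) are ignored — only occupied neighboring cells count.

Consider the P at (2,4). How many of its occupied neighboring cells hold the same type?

1

Occupied neighbors of (2,4): (1,4)=Q, (3,4)=P, (2,3)=Q.
Same type (P): 1 of 3.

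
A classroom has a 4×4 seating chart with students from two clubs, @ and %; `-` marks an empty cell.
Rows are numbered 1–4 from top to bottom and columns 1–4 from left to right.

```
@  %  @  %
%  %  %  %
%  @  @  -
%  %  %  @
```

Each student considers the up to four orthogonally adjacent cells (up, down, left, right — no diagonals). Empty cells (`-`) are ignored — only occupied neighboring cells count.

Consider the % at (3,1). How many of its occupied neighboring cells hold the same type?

2

Occupied neighbors of (3,1): (2,1)=%, (4,1)=%, (3,2)=@.
Same type (%): 2 of 3.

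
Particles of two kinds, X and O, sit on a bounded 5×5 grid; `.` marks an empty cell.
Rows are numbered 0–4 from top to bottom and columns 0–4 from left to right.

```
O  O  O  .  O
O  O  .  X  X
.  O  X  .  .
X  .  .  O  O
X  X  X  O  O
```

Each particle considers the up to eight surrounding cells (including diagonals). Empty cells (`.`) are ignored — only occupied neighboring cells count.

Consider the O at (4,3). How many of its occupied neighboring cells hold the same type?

Occupied neighbors of (4,3): (3,3)=O, (3,4)=O, (4,2)=X, (4,4)=O.
Same type (O): 3 of 4.

3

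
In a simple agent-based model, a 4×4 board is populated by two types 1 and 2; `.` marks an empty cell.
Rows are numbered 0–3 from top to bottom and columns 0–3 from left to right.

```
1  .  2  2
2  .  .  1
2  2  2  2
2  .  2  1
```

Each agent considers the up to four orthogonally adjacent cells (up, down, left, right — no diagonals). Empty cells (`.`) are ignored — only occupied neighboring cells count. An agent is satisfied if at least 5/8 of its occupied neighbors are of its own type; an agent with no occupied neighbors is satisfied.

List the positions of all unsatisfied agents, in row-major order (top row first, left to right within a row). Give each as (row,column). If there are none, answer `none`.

(0,0), (0,3), (1,0), (1,3), (2,3), (3,2), (3,3)

(0,0)1 0/1 ✗
(0,2)2 1/1 ✓
(0,3)2 1/2 ✗
(1,0)2 1/2 ✗
(1,3)1 0/2 ✗
(2,0)2 3/3 ✓
(2,1)2 2/2 ✓
(2,2)2 3/3 ✓
(2,3)2 1/3 ✗
(3,0)2 1/1 ✓
(3,2)2 1/2 ✗
(3,3)1 0/2 ✗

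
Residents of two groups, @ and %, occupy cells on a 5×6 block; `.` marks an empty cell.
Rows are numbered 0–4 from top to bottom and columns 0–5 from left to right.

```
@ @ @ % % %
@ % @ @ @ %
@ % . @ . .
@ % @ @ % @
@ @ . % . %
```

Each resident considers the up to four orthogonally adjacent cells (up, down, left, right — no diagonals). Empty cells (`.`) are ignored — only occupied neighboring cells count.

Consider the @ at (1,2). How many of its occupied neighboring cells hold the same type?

Occupied neighbors of (1,2): (0,2)=@, (1,1)=%, (1,3)=@.
Same type (@): 2 of 3.

2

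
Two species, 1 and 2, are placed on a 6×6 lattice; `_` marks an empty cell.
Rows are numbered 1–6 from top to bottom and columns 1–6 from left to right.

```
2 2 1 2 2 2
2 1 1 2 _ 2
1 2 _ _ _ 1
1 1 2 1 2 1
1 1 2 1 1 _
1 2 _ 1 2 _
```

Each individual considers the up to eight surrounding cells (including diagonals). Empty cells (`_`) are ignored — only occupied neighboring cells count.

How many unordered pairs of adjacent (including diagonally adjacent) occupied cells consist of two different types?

36

Scan each occupied cell's neighbors to the right and below (and the two forward diagonals) so each pair is counted once.
From row 1: 7 unlike of 18 pairs (running 7/18).
From row 2: 6 unlike of 9 pairs (running 13/27).
From row 3: 4 unlike of 8 pairs (running 17/35).
From row 4: 10 unlike of 19 pairs (running 27/54).
From row 5: 7 unlike of 14 pairs (running 34/68).
From row 6: 2 unlike of 2 pairs (running 36/70).
Total adjacent occupied pairs: 70; unlike-type pairs: 36.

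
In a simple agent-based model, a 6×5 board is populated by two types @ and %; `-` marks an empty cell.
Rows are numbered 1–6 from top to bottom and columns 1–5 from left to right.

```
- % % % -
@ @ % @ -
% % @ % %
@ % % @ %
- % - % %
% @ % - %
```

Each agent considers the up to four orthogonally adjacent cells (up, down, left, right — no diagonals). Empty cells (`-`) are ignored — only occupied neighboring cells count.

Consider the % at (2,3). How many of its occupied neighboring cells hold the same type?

1

Occupied neighbors of (2,3): (1,3)=%, (3,3)=@, (2,2)=@, (2,4)=@.
Same type (%): 1 of 4.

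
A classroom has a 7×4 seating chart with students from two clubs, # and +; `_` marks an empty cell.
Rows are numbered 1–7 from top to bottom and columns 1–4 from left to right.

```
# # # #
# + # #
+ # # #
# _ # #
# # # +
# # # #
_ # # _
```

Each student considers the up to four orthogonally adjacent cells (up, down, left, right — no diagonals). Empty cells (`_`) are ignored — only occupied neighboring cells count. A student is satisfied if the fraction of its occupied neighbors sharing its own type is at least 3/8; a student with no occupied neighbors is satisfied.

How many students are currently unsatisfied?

(1,1)# 2/2 satisfied
(1,2)# 2/3 satisfied
(1,3)# 3/3 satisfied
(1,4)# 2/2 satisfied
(2,1)# 1/3 not
(2,2)+ 0/4 not
(2,3)# 3/4 satisfied
(2,4)# 3/3 satisfied
(3,1)+ 0/3 not
(3,2)# 1/3 not
(3,3)# 4/4 satisfied
(3,4)# 3/3 satisfied
(4,1)# 1/2 satisfied
(4,3)# 3/3 satisfied
(4,4)# 2/3 satisfied
(5,1)# 3/3 satisfied
(5,2)# 3/3 satisfied
(5,3)# 3/4 satisfied
(5,4)+ 0/3 not
(6,1)# 2/2 satisfied
(6,2)# 4/4 satisfied
(6,3)# 4/4 satisfied
(6,4)# 1/2 satisfied
(7,2)# 2/2 satisfied
(7,3)# 2/2 satisfied
Unsatisfied: (2,1), (2,2), (3,1), (3,2), (5,4) — 5 in total.

5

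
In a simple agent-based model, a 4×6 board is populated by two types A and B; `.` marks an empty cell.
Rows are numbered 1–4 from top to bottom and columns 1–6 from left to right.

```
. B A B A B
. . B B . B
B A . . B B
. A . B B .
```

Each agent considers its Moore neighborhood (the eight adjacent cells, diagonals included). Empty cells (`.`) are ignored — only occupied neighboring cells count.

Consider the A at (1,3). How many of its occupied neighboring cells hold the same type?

0

Occupied neighbors of (1,3): (1,2)=B, (1,4)=B, (2,3)=B, (2,4)=B.
Same type (A): 0 of 4.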